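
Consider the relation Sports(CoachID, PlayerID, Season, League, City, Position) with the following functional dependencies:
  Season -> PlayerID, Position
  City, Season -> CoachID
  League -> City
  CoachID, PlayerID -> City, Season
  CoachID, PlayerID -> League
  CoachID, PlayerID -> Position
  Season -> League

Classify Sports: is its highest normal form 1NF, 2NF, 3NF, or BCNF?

Candidate keys: {CoachID, PlayerID}, {Season}. Prime attributes: {CoachID, PlayerID, Season}.
For League -> City we have {League}⁺ = {City, League}; {League} is not a superkey, so BCNF fails.
Because {City} is non-prime and the left side of League -> City is not a superkey, the relation is not in 3NF.
No proper subset of a key has a non-prime attribute in its closure, so there is no partial dependency; 2NF holds.

2NF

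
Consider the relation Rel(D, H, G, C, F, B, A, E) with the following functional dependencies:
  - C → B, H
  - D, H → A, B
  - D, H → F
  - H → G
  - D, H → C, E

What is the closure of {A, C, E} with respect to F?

Start with {A, C, E}.
C → B, H applies; add {B, H} → now {A, B, C, E, H}.
H → G applies; add {G} → now {A, B, C, E, G, H}.
No further FD applies.

{A, B, C, E, G, H}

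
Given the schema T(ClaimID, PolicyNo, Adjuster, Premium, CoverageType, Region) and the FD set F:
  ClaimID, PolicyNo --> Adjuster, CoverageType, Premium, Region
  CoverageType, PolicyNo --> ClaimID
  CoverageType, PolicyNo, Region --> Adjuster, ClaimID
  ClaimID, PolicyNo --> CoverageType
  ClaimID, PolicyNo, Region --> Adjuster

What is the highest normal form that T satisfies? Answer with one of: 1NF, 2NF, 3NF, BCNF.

BCNF

Candidate keys: {ClaimID, PolicyNo}, {CoverageType, PolicyNo}. Prime attributes: {ClaimID, CoverageType, PolicyNo}.
Every FD has a superkey on the left, so the relation is in BCNF.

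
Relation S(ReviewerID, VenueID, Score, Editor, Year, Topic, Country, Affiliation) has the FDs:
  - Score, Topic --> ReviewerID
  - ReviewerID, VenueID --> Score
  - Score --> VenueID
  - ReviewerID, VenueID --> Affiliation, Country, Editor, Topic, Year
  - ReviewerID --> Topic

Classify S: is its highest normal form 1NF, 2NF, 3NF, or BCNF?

3NF

Candidate keys: {ReviewerID, Score}, {ReviewerID, VenueID}, {Score, Topic}. Prime attributes: {ReviewerID, Score, Topic, VenueID}.
For Score --> VenueID we have {Score}⁺ = {Score, VenueID}; {Score} is not a superkey, so BCNF fails.
Its right-hand attributes {VenueID} are all prime, as are those of every other non-superkey FD — the relation is in 3NF.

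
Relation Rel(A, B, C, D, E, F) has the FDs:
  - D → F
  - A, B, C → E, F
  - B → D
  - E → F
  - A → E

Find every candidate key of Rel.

Attributes never on any right-hand side: {A, B, C} — every candidate key must contain all of them.
Closure of {A, B, C} is {A, B, C, D, E, F}, the whole schema; {A, B, C} is a candidate key.
No other minimal set has full closure, so this is the only candidate key.

{A, B, C}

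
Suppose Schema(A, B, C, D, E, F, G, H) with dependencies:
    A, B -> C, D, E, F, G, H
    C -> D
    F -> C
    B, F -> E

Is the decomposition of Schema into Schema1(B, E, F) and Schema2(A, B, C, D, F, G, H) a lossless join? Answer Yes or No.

Schema1 ∩ Schema2 = {B, F}; its closure under F is {B, C, D, E, F}.
This includes all of Schema1, so the common attributes are a superkey of Schema1 — the join is lossless.

Yes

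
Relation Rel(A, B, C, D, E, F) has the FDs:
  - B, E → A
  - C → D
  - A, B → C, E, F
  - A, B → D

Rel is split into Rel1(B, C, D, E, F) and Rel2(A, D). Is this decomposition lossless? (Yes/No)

No

Rel1 ∩ Rel2 = {D}; its closure under F is {D}.
Rel1 ⊄ {D} and Rel2 ⊄ {D}, so the split is lossy.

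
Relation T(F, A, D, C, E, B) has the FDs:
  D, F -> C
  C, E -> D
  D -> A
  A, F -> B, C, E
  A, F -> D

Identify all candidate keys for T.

{F} never appears on the right of any FD, so every key must include it.
Closure of {A, F} is {A, B, C, D, E, F}, the whole schema; {A, F} is a candidate key.
Closure of {D, F} is {A, B, C, D, E, F}, the whole schema; {D, F} is a candidate key.
Closure of {C, E, F} is {A, B, C, D, E, F}, the whole schema; {C, E, F} is a candidate key.
Any other superkey properly contains one of these, so there are no further candidate keys.

{A, F}, {C, E, F}, {D, F}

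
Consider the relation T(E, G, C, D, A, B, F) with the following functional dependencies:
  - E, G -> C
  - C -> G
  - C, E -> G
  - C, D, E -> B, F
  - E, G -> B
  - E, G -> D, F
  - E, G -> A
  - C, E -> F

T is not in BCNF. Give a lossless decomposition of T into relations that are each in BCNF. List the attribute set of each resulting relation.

{A, B, C, D, E, F}; {C, G}

Candidate keys of the original relation: {C, E}, {E, G}.
In {A, B, C, D, E, F, G}, {C} is not a superkey ({C}⁺ restricted to this set is {C, G}), so split on C -> G into {C, G} and {A, B, C, D, E, F}.
{C, G}: every determinant is a superkey — BCNF.
{A, B, C, D, E, F}: every determinant is a superkey — BCNF.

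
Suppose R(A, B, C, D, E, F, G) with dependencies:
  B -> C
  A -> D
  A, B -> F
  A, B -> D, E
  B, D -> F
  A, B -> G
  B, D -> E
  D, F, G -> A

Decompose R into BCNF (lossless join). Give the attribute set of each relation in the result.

{A, B, E, F, G}; {A, D}; {B, C}

Candidate keys of the original relation: {A, B}, {B, D, G}.
{A, B, C, D, E, F, G}: {B} determines {B, C} here but is not a superkey — split on B -> C, giving {B, C} and {A, B, D, E, F, G}.
{B, C} has no BCNF violation.
{A, B, D, E, F, G}: {A} determines {A, D} here but is not a superkey — split on A -> D, giving {A, D} and {A, B, E, F, G}.
{A, D} has no BCNF violation.
{A, B, E, F, G} has no BCNF violation.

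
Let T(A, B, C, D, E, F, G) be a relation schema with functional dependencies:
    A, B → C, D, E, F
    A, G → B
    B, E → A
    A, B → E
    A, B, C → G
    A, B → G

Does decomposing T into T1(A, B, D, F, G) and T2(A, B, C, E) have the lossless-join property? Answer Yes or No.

Yes

T1 ∩ T2 = {A, B}; its closure under F is {A, B, C, D, E, F, G}.
This includes all of T1, so the common attributes are a superkey of T1 — the join is lossless.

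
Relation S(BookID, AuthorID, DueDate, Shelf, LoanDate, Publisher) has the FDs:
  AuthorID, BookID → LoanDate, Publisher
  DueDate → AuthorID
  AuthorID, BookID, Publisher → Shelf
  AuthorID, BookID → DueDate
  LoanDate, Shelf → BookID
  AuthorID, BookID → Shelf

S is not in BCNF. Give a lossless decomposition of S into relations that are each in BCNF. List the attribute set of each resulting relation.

Candidate keys of the original relation: {AuthorID, BookID}, {AuthorID, LoanDate, Shelf}, {BookID, DueDate}, {DueDate, LoanDate, Shelf}.
In {AuthorID, BookID, DueDate, LoanDate, Publisher, Shelf}, {DueDate} is not a superkey ({DueDate}⁺ restricted to this set is {AuthorID, DueDate}), so split on DueDate → AuthorID into {AuthorID, DueDate} and {BookID, DueDate, LoanDate, Publisher, Shelf}.
{AuthorID, DueDate} has no BCNF violation.
In {BookID, DueDate, LoanDate, Publisher, Shelf}, {LoanDate, Shelf} is not a superkey ({LoanDate, Shelf}⁺ restricted to this set is {BookID, LoanDate, Shelf}), so split on LoanDate, Shelf → BookID into {BookID, LoanDate, Shelf} and {DueDate, LoanDate, Publisher, Shelf}.
{BookID, LoanDate, Shelf} has no BCNF violation.
{DueDate, LoanDate, Publisher, Shelf} has no BCNF violation.

{AuthorID, DueDate}; {BookID, LoanDate, Shelf}; {DueDate, LoanDate, Publisher, Shelf}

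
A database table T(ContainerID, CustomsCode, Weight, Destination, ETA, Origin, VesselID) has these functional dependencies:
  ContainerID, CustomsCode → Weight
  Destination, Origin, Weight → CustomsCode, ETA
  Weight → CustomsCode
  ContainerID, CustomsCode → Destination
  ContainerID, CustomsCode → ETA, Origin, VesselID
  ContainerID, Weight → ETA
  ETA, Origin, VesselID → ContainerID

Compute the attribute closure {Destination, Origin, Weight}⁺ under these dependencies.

{CustomsCode, Destination, ETA, Origin, Weight}

Start with {Destination, Origin, Weight}.
Destination, Origin, Weight → CustomsCode, ETA applies; add {CustomsCode, ETA} → now {CustomsCode, Destination, ETA, Origin, Weight}.
No further FD applies.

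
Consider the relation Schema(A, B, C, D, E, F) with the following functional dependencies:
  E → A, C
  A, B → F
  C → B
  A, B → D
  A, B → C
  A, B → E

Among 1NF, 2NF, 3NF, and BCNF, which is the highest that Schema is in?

Candidate keys: {A, B}, {A, C}, {E}. Prime attributes: {A, B, C, E}.
C → B breaks BCNF: {C}⁺ = {B, C}, so {C} is not a superkey.
Since {B} ⊆ prime attributes and every other non-superkey FD also has a prime right side, the schema is in 3NF.

3NF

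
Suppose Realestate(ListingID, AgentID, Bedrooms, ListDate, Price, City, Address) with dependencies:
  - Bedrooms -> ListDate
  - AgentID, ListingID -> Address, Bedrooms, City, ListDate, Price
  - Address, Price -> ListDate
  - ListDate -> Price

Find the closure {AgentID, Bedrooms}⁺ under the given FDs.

Start with {AgentID, Bedrooms}.
Bedrooms -> ListDate applies; add {ListDate} → now {AgentID, Bedrooms, ListDate}.
ListDate -> Price applies; add {Price} → now {AgentID, Bedrooms, ListDate, Price}.
No further FD applies.

{AgentID, Bedrooms, ListDate, Price}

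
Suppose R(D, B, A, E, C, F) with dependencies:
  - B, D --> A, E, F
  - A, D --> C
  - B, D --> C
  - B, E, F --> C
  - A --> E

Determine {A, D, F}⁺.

{A, C, D, E, F}

Start with {A, D, F}.
A, D --> C applies; add {C} → now {A, C, D, F}.
A --> E applies; add {E} → now {A, C, D, E, F}.
No further FD applies.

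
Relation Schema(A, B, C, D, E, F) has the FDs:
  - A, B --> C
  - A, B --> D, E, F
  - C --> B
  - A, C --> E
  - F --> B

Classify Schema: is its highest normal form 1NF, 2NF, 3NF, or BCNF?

3NF

Candidate keys: {A, B}, {A, C}, {A, F}. Prime attributes: {A, B, C, F}.
C --> B: {C}⁺ = {B, C}, which is not all of the attributes, so the left side is not a superkey — BCNF is violated.
Since {B} ⊆ prime attributes and every other non-superkey FD also has a prime right side, the schema is in 3NF.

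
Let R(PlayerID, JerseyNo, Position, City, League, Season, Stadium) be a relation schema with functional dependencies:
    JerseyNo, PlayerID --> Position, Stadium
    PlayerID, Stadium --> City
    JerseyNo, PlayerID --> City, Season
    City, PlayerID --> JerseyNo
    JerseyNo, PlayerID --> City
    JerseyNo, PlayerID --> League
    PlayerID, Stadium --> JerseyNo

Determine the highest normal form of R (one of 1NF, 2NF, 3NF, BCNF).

Candidate keys: {City, PlayerID}, {JerseyNo, PlayerID}, {PlayerID, Stadium}. Prime attributes: {City, JerseyNo, PlayerID, Stadium}.
Each dependency's left side is a superkey — BCNF holds.

BCNF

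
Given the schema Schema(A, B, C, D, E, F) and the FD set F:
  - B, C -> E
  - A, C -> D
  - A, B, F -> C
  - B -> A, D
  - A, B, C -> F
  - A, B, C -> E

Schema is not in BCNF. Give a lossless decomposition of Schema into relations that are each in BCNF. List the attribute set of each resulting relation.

Candidate keys of the original relation: {B, C}, {B, F}.
Within {A, B, C, D, E, F}: {A, C}⁺ ∩ {A, B, C, D, E, F} = {A, C, D}, not the whole set, so A, C -> D violates BCNF; decompose into {A, C, D} and {A, B, C, E, F}.
{A, C, D} is in BCNF.
Within {A, B, C, E, F}: {B}⁺ ∩ {A, B, C, E, F} = {A, B}, not the whole set, so B -> A violates BCNF; decompose into {A, B} and {B, C, E, F}.
{A, B} is in BCNF.
{B, C, E, F} is in BCNF.

{A, B}; {A, C, D}; {B, C, E, F}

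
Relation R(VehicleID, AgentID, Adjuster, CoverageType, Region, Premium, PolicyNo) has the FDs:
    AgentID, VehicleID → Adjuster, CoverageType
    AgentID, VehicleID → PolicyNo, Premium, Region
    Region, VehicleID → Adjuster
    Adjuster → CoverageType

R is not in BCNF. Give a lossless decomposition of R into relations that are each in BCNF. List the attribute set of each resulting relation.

Candidate key of the original relation: {AgentID, VehicleID}.
{Adjuster, AgentID, CoverageType, PolicyNo, Premium, Region, VehicleID}: {Region, VehicleID} determines {Adjuster, CoverageType, Region, VehicleID} here but is not a superkey — split on Region, VehicleID → Adjuster, CoverageType, giving {Adjuster, CoverageType, Region, VehicleID} and {AgentID, PolicyNo, Premium, Region, VehicleID}.
{Adjuster, CoverageType, Region, VehicleID}: {Adjuster} determines {Adjuster, CoverageType} here but is not a superkey — split on Adjuster → CoverageType, giving {Adjuster, CoverageType} and {Adjuster, Region, VehicleID}.
{Adjuster, CoverageType} is in BCNF.
{Adjuster, Region, VehicleID} is in BCNF.
{AgentID, PolicyNo, Premium, Region, VehicleID} is in BCNF.

{Adjuster, CoverageType}; {Adjuster, Region, VehicleID}; {AgentID, PolicyNo, Premium, Region, VehicleID}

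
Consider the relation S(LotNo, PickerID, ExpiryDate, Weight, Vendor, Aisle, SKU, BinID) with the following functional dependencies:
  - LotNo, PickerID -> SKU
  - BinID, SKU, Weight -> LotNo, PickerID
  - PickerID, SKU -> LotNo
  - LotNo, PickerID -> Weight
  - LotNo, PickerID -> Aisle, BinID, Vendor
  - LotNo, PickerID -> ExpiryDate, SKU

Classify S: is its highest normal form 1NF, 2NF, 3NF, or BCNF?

BCNF

Candidate keys: {BinID, SKU, Weight}, {LotNo, PickerID}, {PickerID, SKU}. Prime attributes: {BinID, LotNo, PickerID, SKU, Weight}.
Each dependency's left side is a superkey — BCNF holds.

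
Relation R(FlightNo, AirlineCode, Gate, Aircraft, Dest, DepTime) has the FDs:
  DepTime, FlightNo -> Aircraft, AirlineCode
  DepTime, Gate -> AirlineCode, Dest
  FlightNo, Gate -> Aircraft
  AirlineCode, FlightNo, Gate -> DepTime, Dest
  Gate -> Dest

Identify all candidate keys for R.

{AirlineCode, FlightNo, Gate}, {DepTime, FlightNo, Gate}

No FD produces {FlightNo, Gate}, so they must be in every candidate key.
{AirlineCode, FlightNo, Gate} is a candidate key since {AirlineCode, FlightNo, Gate}⁺ = {Aircraft, AirlineCode, DepTime, Dest, FlightNo, Gate} covers every attribute.
{DepTime, FlightNo, Gate} is a candidate key since {DepTime, FlightNo, Gate}⁺ = {Aircraft, AirlineCode, DepTime, Dest, FlightNo, Gate} covers every attribute.
No proper subset of any of these is a key, and no other minimal superkey exists.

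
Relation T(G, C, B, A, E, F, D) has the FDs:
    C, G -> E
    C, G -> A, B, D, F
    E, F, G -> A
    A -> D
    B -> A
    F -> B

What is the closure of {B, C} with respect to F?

Start with {B, C}.
B -> A applies; add {A} → now {A, B, C}.
A -> D applies; add {D} → now {A, B, C, D}.
No further FD applies.

{A, B, C, D}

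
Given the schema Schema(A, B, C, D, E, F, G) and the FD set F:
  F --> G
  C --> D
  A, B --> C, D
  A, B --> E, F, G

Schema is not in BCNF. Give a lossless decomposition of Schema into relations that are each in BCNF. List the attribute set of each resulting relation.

{A, B, C, E, F}; {C, D}; {F, G}

Candidate key of the original relation: {A, B}.
Within {A, B, C, D, E, F, G}: {F}⁺ ∩ {A, B, C, D, E, F, G} = {F, G}, not the whole set, so F --> G violates BCNF; decompose into {F, G} and {A, B, C, D, E, F}.
{F, G}: every determinant is a superkey — BCNF.
Within {A, B, C, D, E, F}: {C}⁺ ∩ {A, B, C, D, E, F} = {C, D}, not the whole set, so C --> D violates BCNF; decompose into {C, D} and {A, B, C, E, F}.
{C, D}: every determinant is a superkey — BCNF.
{A, B, C, E, F}: every determinant is a superkey — BCNF.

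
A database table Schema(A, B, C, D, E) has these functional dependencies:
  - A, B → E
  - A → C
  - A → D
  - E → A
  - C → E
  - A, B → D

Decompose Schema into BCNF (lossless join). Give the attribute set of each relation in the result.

Candidate keys of the original relation: {A, B}, {B, C}, {B, E}.
{A, B, C, D, E}: {A} determines {A, C, D, E} here but is not a superkey — split on A → C, D, E, giving {A, C, D, E} and {A, B}.
{A, C, D, E} is in BCNF.
{A, B} is in BCNF.

{A, B}; {A, C, D, E}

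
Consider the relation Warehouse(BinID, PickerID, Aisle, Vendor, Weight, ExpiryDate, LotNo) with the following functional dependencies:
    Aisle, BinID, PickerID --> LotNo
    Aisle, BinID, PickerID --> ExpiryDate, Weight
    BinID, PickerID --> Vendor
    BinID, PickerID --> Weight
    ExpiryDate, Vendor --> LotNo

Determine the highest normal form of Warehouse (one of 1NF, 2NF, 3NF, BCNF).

1NF

Candidate key: {Aisle, BinID, PickerID}. Prime attributes: {Aisle, BinID, PickerID}.
BinID, PickerID --> Vendor: {BinID, PickerID}⁺ = {BinID, PickerID, Vendor, Weight}, which is not all of the attributes, so the left side is not a superkey — BCNF is violated.
BinID, PickerID --> Vendor has non-prime {Vendor} on the right and a non-superkey on the left, so 3NF fails.
{BinID, PickerID} is a proper subset of the key {Aisle, BinID, PickerID}, and {BinID, PickerID}⁺ contains the non-prime attributes {Vendor, Weight} — a partial dependency, so 2NF is violated.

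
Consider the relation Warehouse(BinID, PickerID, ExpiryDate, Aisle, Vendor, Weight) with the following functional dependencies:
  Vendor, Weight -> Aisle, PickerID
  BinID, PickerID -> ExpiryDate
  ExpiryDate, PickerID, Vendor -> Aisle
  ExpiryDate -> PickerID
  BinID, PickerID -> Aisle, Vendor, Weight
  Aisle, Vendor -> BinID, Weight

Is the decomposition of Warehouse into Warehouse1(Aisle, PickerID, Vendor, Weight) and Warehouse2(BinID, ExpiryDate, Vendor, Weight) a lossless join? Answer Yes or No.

Common attributes: {Vendor, Weight}; their closure is {Aisle, BinID, ExpiryDate, PickerID, Vendor, Weight}.
Warehouse1 is contained in that closure, so Warehouse1 ∩ Warehouse2 -> Warehouse1 holds and the join is lossless.

Yes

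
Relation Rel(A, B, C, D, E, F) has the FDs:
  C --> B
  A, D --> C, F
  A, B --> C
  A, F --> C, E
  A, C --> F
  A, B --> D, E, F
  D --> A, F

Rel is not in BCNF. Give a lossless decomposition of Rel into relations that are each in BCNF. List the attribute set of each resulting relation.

{A, C, D, E, F}; {B, C}

Candidate keys of the original relation: {A, B}, {A, C}, {A, F}, {D}.
Within {A, B, C, D, E, F}: {C}⁺ ∩ {A, B, C, D, E, F} = {B, C}, not the whole set, so C --> B violates BCNF; decompose into {B, C} and {A, C, D, E, F}.
{B, C} is in BCNF.
{A, C, D, E, F} is in BCNF.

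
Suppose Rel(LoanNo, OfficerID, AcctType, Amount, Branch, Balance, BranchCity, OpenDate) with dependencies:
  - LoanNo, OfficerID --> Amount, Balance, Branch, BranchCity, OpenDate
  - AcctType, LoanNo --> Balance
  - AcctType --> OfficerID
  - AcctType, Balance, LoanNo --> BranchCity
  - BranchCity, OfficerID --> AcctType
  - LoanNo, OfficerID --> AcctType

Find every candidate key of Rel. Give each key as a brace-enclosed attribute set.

{LoanNo} never appears on the right of any FD, so every key must include it.
{AcctType, LoanNo}⁺ = {AcctType, Amount, Balance, Branch, BranchCity, LoanNo, OfficerID, OpenDate} — all of the relation — so {AcctType, LoanNo} is a candidate key.
{LoanNo, OfficerID}⁺ = {AcctType, Amount, Balance, Branch, BranchCity, LoanNo, OfficerID, OpenDate} — all of the relation — so {LoanNo, OfficerID} is a candidate key.
These are minimal and exhaustive — every other superkey contains one of them.

{AcctType, LoanNo}, {LoanNo, OfficerID}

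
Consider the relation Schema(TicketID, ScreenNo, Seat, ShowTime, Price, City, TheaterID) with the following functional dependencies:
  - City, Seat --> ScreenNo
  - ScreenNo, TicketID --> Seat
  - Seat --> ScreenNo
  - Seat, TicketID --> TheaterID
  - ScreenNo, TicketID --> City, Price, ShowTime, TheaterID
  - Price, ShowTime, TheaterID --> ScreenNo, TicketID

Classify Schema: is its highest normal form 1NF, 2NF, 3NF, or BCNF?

3NF

Candidate keys: {Price, ShowTime, TheaterID}, {ScreenNo, TicketID}, {Seat, TicketID}. Prime attributes: {Price, ScreenNo, Seat, ShowTime, TheaterID, TicketID}.
For City, Seat --> ScreenNo we have {City, Seat}⁺ = {City, ScreenNo, Seat}; {City, Seat} is not a superkey, so BCNF fails.
But every attribute on its right side ({ScreenNo}) is prime, and the same holds for every other non-superkey FD, so 3NF still holds.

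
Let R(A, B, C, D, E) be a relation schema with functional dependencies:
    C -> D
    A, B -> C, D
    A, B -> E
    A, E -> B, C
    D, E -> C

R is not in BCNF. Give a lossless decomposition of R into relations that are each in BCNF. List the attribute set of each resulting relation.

{A, B, C, E}; {C, D}

Candidate keys of the original relation: {A, B}, {A, E}.
{A, B, C, D, E}: {C} determines {C, D} here but is not a superkey — split on C -> D, giving {C, D} and {A, B, C, E}.
{C, D}: every determinant is a superkey — BCNF.
{A, B, C, E}: every determinant is a superkey — BCNF.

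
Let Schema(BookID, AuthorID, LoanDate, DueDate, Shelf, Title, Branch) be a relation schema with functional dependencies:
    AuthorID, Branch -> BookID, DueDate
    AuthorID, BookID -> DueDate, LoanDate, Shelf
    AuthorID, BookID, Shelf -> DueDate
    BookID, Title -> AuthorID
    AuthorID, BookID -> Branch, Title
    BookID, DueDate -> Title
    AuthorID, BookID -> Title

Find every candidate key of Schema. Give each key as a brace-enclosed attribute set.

{AuthorID, BookID} is a candidate key since {AuthorID, BookID}⁺ = {AuthorID, BookID, Branch, DueDate, LoanDate, Shelf, Title} covers every attribute.
{AuthorID, Branch} is a candidate key since {AuthorID, Branch}⁺ = {AuthorID, BookID, Branch, DueDate, LoanDate, Shelf, Title} covers every attribute.
{BookID, DueDate} is a candidate key since {BookID, DueDate}⁺ = {AuthorID, BookID, Branch, DueDate, LoanDate, Shelf, Title} covers every attribute.
{BookID, Title} is a candidate key since {BookID, Title}⁺ = {AuthorID, BookID, Branch, DueDate, LoanDate, Shelf, Title} covers every attribute.
No proper subset of any of these is a key, and no other minimal superkey exists.

{AuthorID, BookID}, {AuthorID, Branch}, {BookID, DueDate}, {BookID, Title}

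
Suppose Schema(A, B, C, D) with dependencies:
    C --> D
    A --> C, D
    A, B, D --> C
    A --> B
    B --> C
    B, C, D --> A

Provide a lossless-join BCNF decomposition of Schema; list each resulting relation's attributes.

{A, B, C}; {C, D}

Candidate keys of the original relation: {A}, {B}.
In {A, B, C, D}, {C} is not a superkey ({C}⁺ restricted to this set is {C, D}), so split on C --> D into {C, D} and {A, B, C}.
{C, D} has no BCNF violation.
{A, B, C} has no BCNF violation.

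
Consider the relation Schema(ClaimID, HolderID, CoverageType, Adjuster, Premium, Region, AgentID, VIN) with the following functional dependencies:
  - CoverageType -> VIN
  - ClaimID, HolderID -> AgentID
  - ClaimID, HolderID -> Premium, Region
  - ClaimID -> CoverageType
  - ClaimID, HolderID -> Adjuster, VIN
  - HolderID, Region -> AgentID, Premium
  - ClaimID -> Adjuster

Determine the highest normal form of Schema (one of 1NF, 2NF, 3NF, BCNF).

1NF

Candidate key: {ClaimID, HolderID}. Prime attributes: {ClaimID, HolderID}.
CoverageType -> VIN breaks BCNF: {CoverageType}⁺ = {CoverageType, VIN}, so {CoverageType} is not a superkey.
Because {VIN} is non-prime and the left side of CoverageType -> VIN is not a superkey, the relation is not in 3NF.
{ClaimID} is a proper subset of the key {ClaimID, HolderID}, and {ClaimID}⁺ contains the non-prime attributes {Adjuster, CoverageType, VIN} — a partial dependency, so 2NF is violated.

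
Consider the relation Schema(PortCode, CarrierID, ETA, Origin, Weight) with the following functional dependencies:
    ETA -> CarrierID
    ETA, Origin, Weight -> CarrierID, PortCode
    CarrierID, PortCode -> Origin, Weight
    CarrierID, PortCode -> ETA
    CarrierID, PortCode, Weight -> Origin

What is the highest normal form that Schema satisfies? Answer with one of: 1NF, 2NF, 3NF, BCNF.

Candidate keys: {CarrierID, PortCode}, {ETA, Origin, Weight}, {ETA, PortCode}. Prime attributes: {CarrierID, ETA, Origin, PortCode, Weight}.
ETA -> CarrierID: {ETA}⁺ = {CarrierID, ETA}, which is not all of the attributes, so the left side is not a superkey — BCNF is violated.
Its right-hand attributes {CarrierID} are all prime, as are those of every other non-superkey FD — the relation is in 3NF.

3NF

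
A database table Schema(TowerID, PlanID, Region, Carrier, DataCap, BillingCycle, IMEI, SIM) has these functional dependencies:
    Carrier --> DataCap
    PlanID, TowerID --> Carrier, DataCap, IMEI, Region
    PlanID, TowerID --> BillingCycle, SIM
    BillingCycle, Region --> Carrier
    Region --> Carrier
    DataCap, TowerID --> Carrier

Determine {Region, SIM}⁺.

Start with {Region, SIM}.
Region --> Carrier applies; add {Carrier} → now {Carrier, Region, SIM}.
Carrier --> DataCap applies; add {DataCap} → now {Carrier, DataCap, Region, SIM}.
No further FD applies.

{Carrier, DataCap, Region, SIM}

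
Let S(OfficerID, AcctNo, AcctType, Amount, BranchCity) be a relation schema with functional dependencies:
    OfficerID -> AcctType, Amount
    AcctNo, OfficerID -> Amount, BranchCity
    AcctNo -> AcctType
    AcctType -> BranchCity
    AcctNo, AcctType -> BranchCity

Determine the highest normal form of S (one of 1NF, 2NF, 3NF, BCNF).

Candidate key: {AcctNo, OfficerID}. Prime attributes: {AcctNo, OfficerID}.
For OfficerID -> AcctType, Amount we have {OfficerID}⁺ = {AcctType, Amount, BranchCity, OfficerID}; {OfficerID} is not a superkey, so BCNF fails.
OfficerID -> AcctType, Amount has non-prime {AcctType, Amount} on the right and a non-superkey on the left, so 3NF fails.
{AcctNo} is a proper subset of the key {AcctNo, OfficerID}, and {AcctNo}⁺ contains the non-prime attributes {AcctType, BranchCity} — a partial dependency, so 2NF is violated.

1NF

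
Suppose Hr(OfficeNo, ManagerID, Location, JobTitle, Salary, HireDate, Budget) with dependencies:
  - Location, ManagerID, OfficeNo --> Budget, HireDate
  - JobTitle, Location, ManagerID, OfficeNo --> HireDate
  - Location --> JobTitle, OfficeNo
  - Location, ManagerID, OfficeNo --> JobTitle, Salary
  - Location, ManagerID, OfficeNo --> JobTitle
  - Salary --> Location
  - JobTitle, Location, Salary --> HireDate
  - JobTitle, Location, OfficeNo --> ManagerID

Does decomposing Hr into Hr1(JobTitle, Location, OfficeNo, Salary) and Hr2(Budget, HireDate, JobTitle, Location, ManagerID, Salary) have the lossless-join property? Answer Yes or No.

Yes

Common attributes: {JobTitle, Location, Salary}; their closure is {Budget, HireDate, JobTitle, Location, ManagerID, OfficeNo, Salary}.
This includes all of Hr1, so the common attributes are a superkey of Hr1 — the join is lossless.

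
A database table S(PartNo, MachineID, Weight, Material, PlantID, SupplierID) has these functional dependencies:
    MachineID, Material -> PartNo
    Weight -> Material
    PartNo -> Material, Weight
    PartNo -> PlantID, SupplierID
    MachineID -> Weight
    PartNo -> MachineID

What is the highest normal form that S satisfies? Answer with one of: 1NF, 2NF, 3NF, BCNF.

Candidate keys: {MachineID}, {PartNo}. Prime attributes: {MachineID, PartNo}.
For Weight -> Material we have {Weight}⁺ = {Material, Weight}; {Weight} is not a superkey, so BCNF fails.
Because {Material} is non-prime and the left side of Weight -> Material is not a superkey, the relation is not in 3NF.
All keys have size 1, which rules out partial dependencies — 2NF is satisfied.

2NF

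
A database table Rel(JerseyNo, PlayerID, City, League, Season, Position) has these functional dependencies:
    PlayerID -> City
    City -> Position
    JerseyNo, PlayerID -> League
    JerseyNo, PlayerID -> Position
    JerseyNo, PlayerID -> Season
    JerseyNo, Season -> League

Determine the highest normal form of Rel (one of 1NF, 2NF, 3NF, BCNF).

Candidate key: {JerseyNo, PlayerID}. Prime attributes: {JerseyNo, PlayerID}.
PlayerID -> City: {PlayerID}⁺ = {City, PlayerID, Position}, which is not all of the attributes, so the left side is not a superkey — BCNF is violated.
PlayerID -> City has non-prime {City} on the right and a non-superkey on the left, so 3NF fails.
The proper key subset {PlayerID} of {JerseyNo, PlayerID} determines non-prime {City, Position}, so the relation is not even in 2NF.

1NF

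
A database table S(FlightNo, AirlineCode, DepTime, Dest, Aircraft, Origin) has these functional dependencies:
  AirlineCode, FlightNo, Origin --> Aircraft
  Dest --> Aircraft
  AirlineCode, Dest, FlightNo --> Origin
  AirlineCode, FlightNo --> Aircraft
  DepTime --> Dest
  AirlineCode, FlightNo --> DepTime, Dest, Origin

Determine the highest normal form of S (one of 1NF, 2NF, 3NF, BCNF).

2NF

Candidate key: {AirlineCode, FlightNo}. Prime attributes: {AirlineCode, FlightNo}.
For Dest --> Aircraft we have {Dest}⁺ = {Aircraft, Dest}; {Dest} is not a superkey, so BCNF fails.
Because {Aircraft} is non-prime and the left side of Dest --> Aircraft is not a superkey, the relation is not in 3NF.
No non-prime attribute depends on a proper subset of any candidate key, so 2NF holds.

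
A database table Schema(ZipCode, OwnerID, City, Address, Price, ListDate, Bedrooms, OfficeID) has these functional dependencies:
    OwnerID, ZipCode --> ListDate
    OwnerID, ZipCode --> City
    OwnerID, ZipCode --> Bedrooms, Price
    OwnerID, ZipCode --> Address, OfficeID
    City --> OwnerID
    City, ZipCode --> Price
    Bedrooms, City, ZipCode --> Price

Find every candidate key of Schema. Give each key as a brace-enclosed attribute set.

{ZipCode} never appears on the right of any FD, so every key must include it.
{City, ZipCode}⁺ = {Address, Bedrooms, City, ListDate, OfficeID, OwnerID, Price, ZipCode}, which is every attribute, so {City, ZipCode} is a candidate key.
{OwnerID, ZipCode}⁺ = {Address, Bedrooms, City, ListDate, OfficeID, OwnerID, Price, ZipCode}, which is every attribute, so {OwnerID, ZipCode} is a candidate key.
No proper subset of any of these is a key, and no other minimal superkey exists.

{City, ZipCode}, {OwnerID, ZipCode}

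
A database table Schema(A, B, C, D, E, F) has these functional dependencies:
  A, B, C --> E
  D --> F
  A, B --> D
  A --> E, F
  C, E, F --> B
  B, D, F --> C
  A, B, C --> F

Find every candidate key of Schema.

{A, B}, {A, C}

No FD produces {A}, so it must be in every candidate key.
{A, B}⁺ = {A, B, C, D, E, F}, which is every attribute, so {A, B} is a candidate key.
{A, C}⁺ = {A, B, C, D, E, F}, which is every attribute, so {A, C} is a candidate key.
These are minimal and exhaustive — every other superkey contains one of them.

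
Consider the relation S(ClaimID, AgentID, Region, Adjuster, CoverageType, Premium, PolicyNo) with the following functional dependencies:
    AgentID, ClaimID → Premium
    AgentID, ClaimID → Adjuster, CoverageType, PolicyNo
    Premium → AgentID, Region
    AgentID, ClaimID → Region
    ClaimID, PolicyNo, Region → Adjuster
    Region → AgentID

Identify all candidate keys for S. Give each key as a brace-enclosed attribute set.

{AgentID, ClaimID}, {ClaimID, Premium}, {ClaimID, Region}

Attributes never on any right-hand side: {ClaimID} — every candidate key must contain it.
Closure of {AgentID, ClaimID} is {Adjuster, AgentID, ClaimID, CoverageType, PolicyNo, Premium, Region}, the whole schema; {AgentID, ClaimID} is a candidate key.
Closure of {ClaimID, Premium} is {Adjuster, AgentID, ClaimID, CoverageType, PolicyNo, Premium, Region}, the whole schema; {ClaimID, Premium} is a candidate key.
Closure of {ClaimID, Region} is {Adjuster, AgentID, ClaimID, CoverageType, PolicyNo, Premium, Region}, the whole schema; {ClaimID, Region} is a candidate key.
These are minimal and exhaustive — every other superkey contains one of them.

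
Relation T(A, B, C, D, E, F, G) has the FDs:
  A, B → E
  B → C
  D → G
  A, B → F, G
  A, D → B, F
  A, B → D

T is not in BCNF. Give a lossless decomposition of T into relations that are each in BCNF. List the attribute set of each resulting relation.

{A, B, D, E, F}; {B, C}; {D, G}

Candidate keys of the original relation: {A, B}, {A, D}.
{A, B, C, D, E, F, G}: {B} determines {B, C} here but is not a superkey — split on B → C, giving {B, C} and {A, B, D, E, F, G}.
{B, C}: every determinant is a superkey — BCNF.
{A, B, D, E, F, G}: {D} determines {D, G} here but is not a superkey — split on D → G, giving {D, G} and {A, B, D, E, F}.
{D, G}: every determinant is a superkey — BCNF.
{A, B, D, E, F}: every determinant is a superkey — BCNF.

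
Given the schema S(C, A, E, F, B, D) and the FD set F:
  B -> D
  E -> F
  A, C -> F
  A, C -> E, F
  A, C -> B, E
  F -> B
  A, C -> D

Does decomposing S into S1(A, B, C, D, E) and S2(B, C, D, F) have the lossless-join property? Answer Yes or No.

Common attributes: {B, C, D}; their closure is {B, C, D}.
Neither S1 nor S2 is contained in that closure, so the decomposition is lossy.

No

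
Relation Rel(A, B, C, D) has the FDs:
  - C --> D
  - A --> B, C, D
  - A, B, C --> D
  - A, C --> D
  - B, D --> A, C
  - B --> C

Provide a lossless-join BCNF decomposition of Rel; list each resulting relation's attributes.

{A, B, C}; {C, D}

Candidate keys of the original relation: {A}, {B}.
{A, B, C, D}: {C} determines {C, D} here but is not a superkey — split on C --> D, giving {C, D} and {A, B, C}.
{C, D} is in BCNF.
{A, B, C} is in BCNF.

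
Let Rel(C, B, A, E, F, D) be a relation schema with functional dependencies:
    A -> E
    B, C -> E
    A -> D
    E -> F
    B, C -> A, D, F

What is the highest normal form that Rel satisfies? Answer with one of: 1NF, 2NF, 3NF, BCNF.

2NF

Candidate key: {B, C}. Prime attributes: {B, C}.
For A -> E we have {A}⁺ = {A, D, E, F}; {A} is not a superkey, so BCNF fails.
A -> E determines the non-prime attribute {E} from a non-superkey — 3NF is violated.
Checking every proper subset of each key, none determines a non-prime attribute — 2NF is satisfied.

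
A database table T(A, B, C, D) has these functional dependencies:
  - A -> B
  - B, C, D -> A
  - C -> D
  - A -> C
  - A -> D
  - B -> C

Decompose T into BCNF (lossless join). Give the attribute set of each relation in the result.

Candidate keys of the original relation: {A}, {B}.
In {A, B, C, D}, {C} is not a superkey ({C}⁺ restricted to this set is {C, D}), so split on C -> D into {C, D} and {A, B, C}.
{C, D} is in BCNF.
{A, B, C} is in BCNF.

{A, B, C}; {C, D}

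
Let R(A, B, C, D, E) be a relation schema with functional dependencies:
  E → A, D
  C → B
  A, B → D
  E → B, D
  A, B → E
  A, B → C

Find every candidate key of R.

Closure of {E} is {A, B, C, D, E}, the whole schema; {E} is a candidate key.
Closure of {A, B} is {A, B, C, D, E}, the whole schema; {A, B} is a candidate key.
Closure of {A, C} is {A, B, C, D, E}, the whole schema; {A, C} is a candidate key.
Any other superkey properly contains one of these, so there are no further candidate keys.

{A, B}, {A, C}, {E}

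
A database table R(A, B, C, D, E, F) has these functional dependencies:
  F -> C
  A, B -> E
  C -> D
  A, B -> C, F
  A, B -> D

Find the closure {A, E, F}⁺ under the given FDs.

{A, C, D, E, F}

Start with {A, E, F}.
F -> C applies; add {C} → now {A, C, E, F}.
C -> D applies; add {D} → now {A, C, D, E, F}.
No further FD applies.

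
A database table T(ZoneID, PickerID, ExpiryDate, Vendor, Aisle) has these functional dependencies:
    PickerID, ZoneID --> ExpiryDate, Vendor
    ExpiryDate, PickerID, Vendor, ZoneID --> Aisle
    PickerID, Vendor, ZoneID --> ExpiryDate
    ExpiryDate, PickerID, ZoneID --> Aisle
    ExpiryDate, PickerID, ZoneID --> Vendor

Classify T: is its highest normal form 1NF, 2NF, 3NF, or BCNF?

BCNF

Candidate key: {PickerID, ZoneID}. Prime attributes: {PickerID, ZoneID}.
The left-hand side of every FD is a superkey, so BCNF is satisfied.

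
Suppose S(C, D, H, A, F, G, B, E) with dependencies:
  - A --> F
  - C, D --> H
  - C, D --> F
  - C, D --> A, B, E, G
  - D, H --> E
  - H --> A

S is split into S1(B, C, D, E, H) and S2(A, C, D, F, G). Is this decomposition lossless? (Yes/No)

Yes

S1 ∩ S2 = {C, D}; its closure under F is {A, B, C, D, E, F, G, H}.
Since S1 ⊆ {A, B, C, D, E, F, G, H}, the intersection is a superkey of S1; the decomposition is lossless.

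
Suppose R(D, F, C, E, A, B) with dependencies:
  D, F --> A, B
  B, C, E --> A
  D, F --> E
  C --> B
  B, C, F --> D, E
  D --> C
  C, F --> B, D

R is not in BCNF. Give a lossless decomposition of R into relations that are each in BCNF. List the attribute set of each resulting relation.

Candidate keys of the original relation: {C, F}, {D, F}.
{A, B, C, D, E, F}: {B, C, E} determines {A, B, C, E} here but is not a superkey — split on B, C, E --> A, giving {A, B, C, E} and {B, C, D, E, F}.
{A, B, C, E}: {C} determines {B, C} here but is not a superkey — split on C --> B, giving {B, C} and {A, C, E}.
{B, C}: every determinant is a superkey — BCNF.
{A, C, E}: every determinant is a superkey — BCNF.
{B, C, D, E, F}: {C} determines {B, C} here but is not a superkey — split on C --> B, giving {B, C} and {C, D, E, F}.
{B, C}: every determinant is a superkey — BCNF.
{C, D, E, F}: {D} determines {C, D} here but is not a superkey — split on D --> C, giving {C, D} and {D, E, F}.
{C, D}: every determinant is a superkey — BCNF.
{D, E, F}: every determinant is a superkey — BCNF.

{A, C, E}; {B, C}; {C, D}; {D, E, F}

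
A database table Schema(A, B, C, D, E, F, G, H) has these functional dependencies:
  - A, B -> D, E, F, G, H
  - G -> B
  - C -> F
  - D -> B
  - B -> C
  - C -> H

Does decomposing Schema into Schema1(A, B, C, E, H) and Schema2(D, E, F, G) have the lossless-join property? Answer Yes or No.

Common attributes: {E}; their closure is {E}.
Schema1 ⊄ {E} and Schema2 ⊄ {E}, so the split is lossy.

No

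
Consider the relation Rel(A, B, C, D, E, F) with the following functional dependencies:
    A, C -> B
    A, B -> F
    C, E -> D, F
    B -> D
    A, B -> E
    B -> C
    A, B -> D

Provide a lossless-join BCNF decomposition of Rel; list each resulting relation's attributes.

{A, B, E}; {B, C}; {C, D, E, F}

Candidate keys of the original relation: {A, B}, {A, C}.
{A, B, C, D, E, F}: {C, E} determines {C, D, E, F} here but is not a superkey — split on C, E -> D, F, giving {C, D, E, F} and {A, B, C, E}.
{C, D, E, F}: every determinant is a superkey — BCNF.
{A, B, C, E}: {B} determines {B, C} here but is not a superkey — split on B -> C, giving {B, C} and {A, B, E}.
{B, C}: every determinant is a superkey — BCNF.
{A, B, E}: every determinant is a superkey — BCNF.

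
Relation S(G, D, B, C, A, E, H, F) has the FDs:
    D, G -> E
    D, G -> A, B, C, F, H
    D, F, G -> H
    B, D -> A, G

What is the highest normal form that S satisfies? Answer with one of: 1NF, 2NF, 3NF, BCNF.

BCNF

Candidate keys: {B, D}, {D, G}. Prime attributes: {B, D, G}.
Each dependency's left side is a superkey — BCNF holds.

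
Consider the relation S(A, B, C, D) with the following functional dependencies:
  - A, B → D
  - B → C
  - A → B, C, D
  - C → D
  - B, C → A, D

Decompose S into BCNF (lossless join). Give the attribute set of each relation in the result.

{A, B, C}; {C, D}

Candidate keys of the original relation: {A}, {B}.
In {A, B, C, D}, {C} is not a superkey ({C}⁺ restricted to this set is {C, D}), so split on C → D into {C, D} and {A, B, C}.
{C, D}: every determinant is a superkey — BCNF.
{A, B, C}: every determinant is a superkey — BCNF.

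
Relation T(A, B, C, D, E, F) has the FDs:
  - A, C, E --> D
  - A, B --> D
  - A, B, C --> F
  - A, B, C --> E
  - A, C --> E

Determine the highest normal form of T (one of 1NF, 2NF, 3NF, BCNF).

Candidate key: {A, B, C}. Prime attributes: {A, B, C}.
For A, C, E --> D we have {A, C, E}⁺ = {A, C, D, E}; {A, C, E} is not a superkey, so BCNF fails.
A, C, E --> D determines the non-prime attribute {D} from a non-superkey — 3NF is violated.
The proper key subset {A, B} of {A, B, C} determines non-prime {D}, so the relation is not even in 2NF.

1NF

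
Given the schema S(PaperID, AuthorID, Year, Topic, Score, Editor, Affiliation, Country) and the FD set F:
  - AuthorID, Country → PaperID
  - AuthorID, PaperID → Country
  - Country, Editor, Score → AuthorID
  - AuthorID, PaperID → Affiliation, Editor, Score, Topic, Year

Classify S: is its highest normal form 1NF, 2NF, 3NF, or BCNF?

Candidate keys: {AuthorID, Country}, {AuthorID, PaperID}, {Country, Editor, Score}. Prime attributes: {AuthorID, Country, Editor, PaperID, Score}.
The left-hand side of every FD is a superkey, so BCNF is satisfied.

BCNF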